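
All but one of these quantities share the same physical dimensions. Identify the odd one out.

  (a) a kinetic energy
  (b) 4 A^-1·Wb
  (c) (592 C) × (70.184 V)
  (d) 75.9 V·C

Dimensions:
  (a) [kinetic energy] = kg·m²·s⁻²
  (b) Wb·A⁻¹ = V·s·A⁻¹ = kg·m²·s⁻²·A⁻²
  (c) [s·A] · [kg·m²·s⁻³·A⁻¹] = kg·m²·s⁻²
  (d) C·V = s·A·J·C⁻¹ = kg·m²·s⁻²
All reduce to kg·m²·s⁻² except (b), which is kg·m²·s⁻²·A⁻².

(b)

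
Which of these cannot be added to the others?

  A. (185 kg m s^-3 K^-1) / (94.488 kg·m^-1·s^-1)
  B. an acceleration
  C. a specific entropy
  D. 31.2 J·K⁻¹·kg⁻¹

B.

Expand each in SI base units:
  A. [kg·m·s⁻³·K⁻¹] / [kg·m⁻¹·s⁻¹] = m²·s⁻²·K⁻¹
  B. [acceleration] = m·s⁻²
  C. [specific entropy] = m²·s⁻²·K⁻¹
  D. J·kg⁻¹·K⁻¹ = N·m·kg⁻¹·K⁻¹ = m²·s⁻²·K⁻¹
All reduce to m²·s⁻²·K⁻¹ except B., which is m·s⁻².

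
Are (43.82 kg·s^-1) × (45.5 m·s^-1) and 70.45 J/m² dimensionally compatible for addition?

No

In SI base units:
  (43.82 kg·s^-1) × (45.5 m·s^-1):  [kg·s⁻¹] · [m·s⁻¹] = kg·m·s⁻²
  70.45 J/m²:  J·m⁻² = N·m·m⁻² = kg·s⁻²
kg·m·s⁻² ≠ kg·s⁻², so they cannot be added.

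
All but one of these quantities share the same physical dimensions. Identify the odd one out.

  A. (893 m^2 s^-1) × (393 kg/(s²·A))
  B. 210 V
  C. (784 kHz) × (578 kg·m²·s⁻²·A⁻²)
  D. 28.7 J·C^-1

Work out the base dimensions of each:
  A. [m²·s⁻¹] · [kg·s⁻²·A⁻¹] = kg·m²·s⁻³·A⁻¹
  B. V = J·C⁻¹ = kg·m²·s⁻³·A⁻¹
  C. [s⁻¹] · [kg·m²·s⁻²·A⁻²] = kg·m²·s⁻³·A⁻²
  D. J·C⁻¹ = N·m·(s·A)⁻¹ = kg·m²·s⁻³·A⁻¹
All reduce to kg·m²·s⁻³·A⁻¹ except C., which is kg·m²·s⁻³·A⁻².

C.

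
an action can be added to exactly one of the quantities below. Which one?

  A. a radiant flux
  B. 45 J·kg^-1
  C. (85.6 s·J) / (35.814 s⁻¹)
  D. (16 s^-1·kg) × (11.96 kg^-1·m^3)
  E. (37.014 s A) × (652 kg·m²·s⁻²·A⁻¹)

Reference: [action] = kg·m²·s⁻¹.
Each option:
  A. [radiant flux] = kg·m²·s⁻³
  B. J·kg⁻¹ = N·m·kg⁻¹ = m²·s⁻²
  C. [kg·m²·s⁻¹] / [s⁻¹] = kg·m²
  D. [kg·s⁻¹] · [kg⁻¹·m³] = m³·s⁻¹
  E. [s·A] · [kg·m²·s⁻²·A⁻¹] = kg·m²·s⁻¹  ← same
Only E. matches kg·m²·s⁻¹.

E.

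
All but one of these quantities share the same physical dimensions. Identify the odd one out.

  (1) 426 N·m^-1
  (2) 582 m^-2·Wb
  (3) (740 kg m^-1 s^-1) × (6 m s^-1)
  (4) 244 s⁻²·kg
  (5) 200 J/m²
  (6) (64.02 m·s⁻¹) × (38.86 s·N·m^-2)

(2)

Dimensions:
  (1) N·m⁻¹ = kg·m·s⁻²·m⁻¹ = kg·s⁻²
  (2) Wb·m⁻² = V·s·m⁻² = kg·s⁻²·A⁻¹
  (3) [kg·m⁻¹·s⁻¹] · [m·s⁻¹] = kg·s⁻²
  (4) kg·s⁻²
  (5) J·m⁻² = N·m·m⁻² = kg·s⁻²
  (6) [m·s⁻¹] · [kg·m⁻¹·s⁻¹] = kg·s⁻²
All reduce to kg·s⁻² except (2), which is kg·s⁻²·A⁻¹.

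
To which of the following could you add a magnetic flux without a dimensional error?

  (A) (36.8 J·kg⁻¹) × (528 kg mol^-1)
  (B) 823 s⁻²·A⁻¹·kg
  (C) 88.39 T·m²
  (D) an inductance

(C)

Reference: [magnetic flux] = kg·m²·s⁻²·A⁻¹.
Each option:
  (A) [m²·s⁻²] · [kg·mol⁻¹] = kg·m²·s⁻²·mol⁻¹
  (B) kg·s⁻²·A⁻¹
  (C) T·m² = Wb·m⁻²·m² = kg·m²·s⁻²·A⁻¹  ← same
  (D) [inductance] = kg·m²·s⁻²·A⁻²
Only (C) matches kg·m²·s⁻²·A⁻¹.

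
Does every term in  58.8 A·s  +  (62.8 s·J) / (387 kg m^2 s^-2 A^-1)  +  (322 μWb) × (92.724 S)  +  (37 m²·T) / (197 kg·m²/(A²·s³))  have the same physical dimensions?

Reduce each to base SI dimensions:
  58.8 A·s:  A·s = s·A
  (62.8 s·J) / (387 kg m^2 s^-2 A^-1):  [kg·m²·s⁻¹] / [kg·m²·s⁻²·A⁻¹] = s·A
  (322 μWb) × (92.724 S):  [kg·m²·s⁻²·A⁻¹] · [kg⁻¹·m⁻²·s³·A²] = s·A
  (37 m²·T) / (197 kg·m²/(A²·s³)):  [kg·m²·s⁻²·A⁻¹] / [kg·m²·s⁻³·A⁻²] = s·A
Every term reduces to s·A.

Yes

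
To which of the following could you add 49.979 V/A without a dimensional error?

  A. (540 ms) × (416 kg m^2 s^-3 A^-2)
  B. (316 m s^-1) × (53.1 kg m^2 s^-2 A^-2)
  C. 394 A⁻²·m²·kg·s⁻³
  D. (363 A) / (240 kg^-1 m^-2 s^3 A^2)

C.

Reference: V·A⁻¹ = J·C⁻¹·A⁻¹ = kg·m²·s⁻³·A⁻².
Each option:
  A. [s] · [kg·m²·s⁻³·A⁻²] = kg·m²·s⁻²·A⁻²
  B. [m·s⁻¹] · [kg·m²·s⁻²·A⁻²] = kg·m³·s⁻³·A⁻²
  C. kg·m²·s⁻³·A⁻²  ← same
  D. [A] / [kg⁻¹·m⁻²·s³·A²] = kg·m²·s⁻³·A⁻¹
Only C. matches kg·m²·s⁻³·A⁻².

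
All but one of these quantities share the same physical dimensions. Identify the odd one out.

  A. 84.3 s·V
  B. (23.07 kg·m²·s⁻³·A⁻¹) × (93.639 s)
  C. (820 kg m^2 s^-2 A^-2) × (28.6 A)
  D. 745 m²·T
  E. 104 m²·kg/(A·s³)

In SI base units:
  A. V·s = J·C⁻¹·s = kg·m²·s⁻²·A⁻¹
  B. [kg·m²·s⁻³·A⁻¹] · [s] = kg·m²·s⁻²·A⁻¹
  C. [kg·m²·s⁻²·A⁻²] · [A] = kg·m²·s⁻²·A⁻¹
  D. T·m² = Wb·m⁻²·m² = kg·m²·s⁻²·A⁻¹
  E. kg·m²·s⁻³·A⁻¹
All reduce to kg·m²·s⁻²·A⁻¹ except E., which is kg·m²·s⁻³·A⁻¹.

E.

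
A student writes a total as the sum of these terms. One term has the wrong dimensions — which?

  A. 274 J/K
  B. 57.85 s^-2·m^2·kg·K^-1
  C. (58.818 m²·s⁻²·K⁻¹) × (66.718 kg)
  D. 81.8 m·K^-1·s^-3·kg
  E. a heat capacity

Reduce each to base SI dimensions:
  A. J·K⁻¹ = N·m·K⁻¹ = kg·m²·s⁻²·K⁻¹
  B. kg·m²·s⁻²·K⁻¹
  C. [m²·s⁻²·K⁻¹] · [kg] = kg·m²·s⁻²·K⁻¹
  D. kg·m·s⁻³·K⁻¹
  E. [heat capacity] = kg·m²·s⁻²·K⁻¹
All reduce to kg·m²·s⁻²·K⁻¹ except D., which is kg·m·s⁻³·K⁻¹.

D.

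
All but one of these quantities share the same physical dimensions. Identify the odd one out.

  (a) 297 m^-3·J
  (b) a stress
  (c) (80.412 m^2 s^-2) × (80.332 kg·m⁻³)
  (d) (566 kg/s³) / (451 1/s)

(d)

Work out the base dimensions of each:
  (a) J·m⁻³ = N·m·m⁻³ = kg·m⁻¹·s⁻²
  (b) [stress] = kg·m⁻¹·s⁻²
  (c) [m²·s⁻²] · [kg·m⁻³] = kg·m⁻¹·s⁻²
  (d) [kg·s⁻³] / [s⁻¹] = kg·s⁻²
All reduce to kg·m⁻¹·s⁻² except (d), which is kg·s⁻².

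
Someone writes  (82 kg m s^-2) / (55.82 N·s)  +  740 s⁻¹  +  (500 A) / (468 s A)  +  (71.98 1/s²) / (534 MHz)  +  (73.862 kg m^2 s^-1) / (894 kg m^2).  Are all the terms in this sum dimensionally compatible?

Yes

Work out the base dimensions of each:
  (82 kg m s^-2) / (55.82 N·s):  [kg·m·s⁻²] / [kg·m·s⁻¹] = s⁻¹
  740 s⁻¹:  s⁻¹
  (500 A) / (468 s A):  [A] / [s·A] = s⁻¹
  (71.98 1/s²) / (534 MHz):  [s⁻²] / [s⁻¹] = s⁻¹
  (73.862 kg m^2 s^-1) / (894 kg m^2):  [kg·m²·s⁻¹] / [kg·m²] = s⁻¹
Every term reduces to s⁻¹.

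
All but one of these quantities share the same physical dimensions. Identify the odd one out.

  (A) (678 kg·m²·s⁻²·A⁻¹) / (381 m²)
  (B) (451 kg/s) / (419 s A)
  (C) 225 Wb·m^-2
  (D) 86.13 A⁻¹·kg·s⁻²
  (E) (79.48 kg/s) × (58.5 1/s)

(E)

Dimensions:
  (A) [kg·m²·s⁻²·A⁻¹] / [m²] = kg·s⁻²·A⁻¹
  (B) [kg·s⁻¹] / [s·A] = kg·s⁻²·A⁻¹
  (C) Wb·m⁻² = V·s·m⁻² = kg·s⁻²·A⁻¹
  (D) kg·s⁻²·A⁻¹
  (E) [kg·s⁻¹] · [s⁻¹] = kg·s⁻²
All reduce to kg·s⁻²·A⁻¹ except (E), which is kg·s⁻².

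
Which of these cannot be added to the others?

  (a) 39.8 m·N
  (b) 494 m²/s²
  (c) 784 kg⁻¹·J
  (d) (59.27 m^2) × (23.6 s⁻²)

(a)

Dimensions:
  (a) N·m = kg·m·s⁻²·m = kg·m²·s⁻²
  (b) m²·s⁻²
  (c) J·kg⁻¹ = N·m·kg⁻¹ = m²·s⁻²
  (d) [m²] · [s⁻²] = m²·s⁻²
All reduce to m²·s⁻² except (a), which is kg·m²·s⁻².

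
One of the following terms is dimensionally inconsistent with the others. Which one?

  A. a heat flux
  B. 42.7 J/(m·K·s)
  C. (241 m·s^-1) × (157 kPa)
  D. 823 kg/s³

Work out the base dimensions of each:
  A. [heat flux] = kg·s⁻³
  B. J·s⁻¹·m⁻¹·K⁻¹ = N·m·s⁻¹·m⁻¹·K⁻¹ = kg·m·s⁻³·K⁻¹
  C. [m·s⁻¹] · [kg·m⁻¹·s⁻²] = kg·s⁻³
  D. kg·s⁻³
All reduce to kg·s⁻³ except B., which is kg·m·s⁻³·K⁻¹.

B.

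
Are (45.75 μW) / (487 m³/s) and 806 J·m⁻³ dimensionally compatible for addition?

Reduce each to base SI dimensions:
  (45.75 μW) / (487 m³/s):  [kg·m²·s⁻³] / [m³·s⁻¹] = kg·m⁻¹·s⁻²
  806 J·m⁻³:  J·m⁻³ = N·m·m⁻³ = kg·m⁻¹·s⁻²
Both are kg·m⁻¹·s⁻², so they have the same dimensions and can be added.

Yes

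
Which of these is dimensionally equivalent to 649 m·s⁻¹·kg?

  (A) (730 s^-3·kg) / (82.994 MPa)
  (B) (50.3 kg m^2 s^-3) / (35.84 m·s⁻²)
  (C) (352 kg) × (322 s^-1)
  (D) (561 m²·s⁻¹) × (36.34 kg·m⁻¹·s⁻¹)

(B)

Reference: kg·m·s⁻¹.
Each option:
  (A) [kg·s⁻³] / [kg·m⁻¹·s⁻²] = m·s⁻¹
  (B) [kg·m²·s⁻³] / [m·s⁻²] = kg·m·s⁻¹  ← same
  (C) [kg] · [s⁻¹] = kg·s⁻¹
  (D) [m²·s⁻¹] · [kg·m⁻¹·s⁻¹] = kg·m·s⁻²
Only (B) matches kg·m·s⁻¹.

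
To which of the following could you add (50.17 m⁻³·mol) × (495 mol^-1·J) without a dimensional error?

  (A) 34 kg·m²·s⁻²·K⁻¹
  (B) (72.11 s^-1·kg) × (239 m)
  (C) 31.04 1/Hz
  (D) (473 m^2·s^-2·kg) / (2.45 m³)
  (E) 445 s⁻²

Reference: [m⁻³·mol] · [kg·m²·s⁻²·mol⁻¹] = kg·m⁻¹·s⁻².
Each option:
  (A) kg·m²·s⁻²·K⁻¹
  (B) [kg·s⁻¹] · [m] = kg·m·s⁻¹
  (C) Hz⁻¹ = (s⁻¹)⁻¹ = s
  (D) [kg·m²·s⁻²] / [m³] = kg·m⁻¹·s⁻²  ← same
  (E) s⁻²
Only (D) matches kg·m⁻¹·s⁻².

(D)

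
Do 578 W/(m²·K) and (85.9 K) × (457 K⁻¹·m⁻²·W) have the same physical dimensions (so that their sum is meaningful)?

In SI base units:
  578 W/(m²·K):  W·m⁻²·K⁻¹ = J·s⁻¹·m⁻²·K⁻¹ = kg·s⁻³·K⁻¹
  (85.9 K) × (457 K⁻¹·m⁻²·W):  [K] · [kg·s⁻³·K⁻¹] = kg·s⁻³
kg·s⁻³·K⁻¹ ≠ kg·s⁻³, so they cannot be added.

No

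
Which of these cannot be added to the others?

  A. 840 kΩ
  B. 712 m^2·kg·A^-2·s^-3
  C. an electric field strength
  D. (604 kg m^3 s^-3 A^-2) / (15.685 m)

C.

Expand each in SI base units:
  A. Ω = V·A⁻¹ = kg·m²·s⁻³·A⁻²
  B. kg·m²·s⁻³·A⁻²
  C. [electric field strength] = kg·m·s⁻³·A⁻¹
  D. [kg·m³·s⁻³·A⁻²] / [m] = kg·m²·s⁻³·A⁻²
All reduce to kg·m²·s⁻³·A⁻² except C., which is kg·m·s⁻³·A⁻¹.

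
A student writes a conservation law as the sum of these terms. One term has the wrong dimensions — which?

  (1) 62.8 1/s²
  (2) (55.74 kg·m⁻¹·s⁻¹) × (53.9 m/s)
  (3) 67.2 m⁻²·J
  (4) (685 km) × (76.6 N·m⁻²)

(1)

Dimensions:
  (1) s⁻²
  (2) [kg·m⁻¹·s⁻¹] · [m·s⁻¹] = kg·s⁻²
  (3) J·m⁻² = N·m·m⁻² = kg·s⁻²
  (4) [m] · [kg·m⁻¹·s⁻²] = kg·s⁻²
All reduce to kg·s⁻² except (1), which is s⁻².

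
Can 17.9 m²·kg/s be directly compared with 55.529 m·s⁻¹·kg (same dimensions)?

Work out the base dimensions of each:
  17.9 m²·kg/s:  kg·m²·s⁻¹
  55.529 m·s⁻¹·kg:  kg·m·s⁻¹
kg·m²·s⁻¹ ≠ kg·m·s⁻¹, so they cannot be added.

No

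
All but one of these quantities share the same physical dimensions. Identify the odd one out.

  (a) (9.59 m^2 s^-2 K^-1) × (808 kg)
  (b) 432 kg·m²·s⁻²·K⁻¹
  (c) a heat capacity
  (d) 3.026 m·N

Reduce each to base SI dimensions:
  (a) [m²·s⁻²·K⁻¹] · [kg] = kg·m²·s⁻²·K⁻¹
  (b) kg·m²·s⁻²·K⁻¹
  (c) [heat capacity] = kg·m²·s⁻²·K⁻¹
  (d) N·m = kg·m·s⁻²·m = kg·m²·s⁻²
All reduce to kg·m²·s⁻²·K⁻¹ except (d), which is kg·m²·s⁻².

(d)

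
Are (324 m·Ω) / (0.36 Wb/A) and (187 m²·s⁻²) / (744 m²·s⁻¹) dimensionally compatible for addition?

Dimensions:
  (324 m·Ω) / (0.36 Wb/A):  [kg·m³·s⁻³·A⁻²] / [kg·m²·s⁻²·A⁻²] = m·s⁻¹
  (187 m²·s⁻²) / (744 m²·s⁻¹):  [m²·s⁻²] / [m²·s⁻¹] = s⁻¹
m·s⁻¹ ≠ s⁻¹, so they cannot be added.

No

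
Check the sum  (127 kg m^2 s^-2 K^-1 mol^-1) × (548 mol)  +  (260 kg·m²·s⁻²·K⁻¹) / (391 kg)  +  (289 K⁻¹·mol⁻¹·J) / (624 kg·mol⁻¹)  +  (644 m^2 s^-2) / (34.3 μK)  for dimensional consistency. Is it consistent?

Dimensions:
  (127 kg m^2 s^-2 K^-1 mol^-1) × (548 mol):  [kg·m²·s⁻²·K⁻¹·mol⁻¹] · [mol] = kg·m²·s⁻²·K⁻¹
  (260 kg·m²·s⁻²·K⁻¹) / (391 kg):  [kg·m²·s⁻²·K⁻¹] / [kg] = m²·s⁻²·K⁻¹
  (289 K⁻¹·mol⁻¹·J) / (624 kg·mol⁻¹):  [kg·m²·s⁻²·K⁻¹·mol⁻¹] / [kg·mol⁻¹] = m²·s⁻²·K⁻¹
  (644 m^2 s^-2) / (34.3 μK):  [m²·s⁻²] / [K] = m²·s⁻²·K⁻¹
The terms do not share a single dimension (kg·m²·s⁻²·K⁻¹ vs m²·s⁻²·K⁻¹).

No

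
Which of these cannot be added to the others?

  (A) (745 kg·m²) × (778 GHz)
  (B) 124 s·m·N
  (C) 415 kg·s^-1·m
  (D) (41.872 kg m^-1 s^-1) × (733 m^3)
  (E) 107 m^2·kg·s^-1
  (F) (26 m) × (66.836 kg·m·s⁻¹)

Reduce each to base SI dimensions:
  (A) [kg·m²] · [s⁻¹] = kg·m²·s⁻¹
  (B) N·m·s = kg·m·s⁻²·m·s = kg·m²·s⁻¹
  (C) kg·m·s⁻¹
  (D) [kg·m⁻¹·s⁻¹] · [m³] = kg·m²·s⁻¹
  (E) kg·m²·s⁻¹
  (F) [m] · [kg·m·s⁻¹] = kg·m²·s⁻¹
All reduce to kg·m²·s⁻¹ except (C), which is kg·m·s⁻¹.

(C)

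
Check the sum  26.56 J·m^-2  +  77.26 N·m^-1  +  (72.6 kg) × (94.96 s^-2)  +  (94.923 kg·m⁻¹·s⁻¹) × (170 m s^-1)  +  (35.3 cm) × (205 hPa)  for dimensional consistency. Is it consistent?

Yes

Work out the base dimensions of each:
  26.56 J·m^-2:  J·m⁻² = N·m·m⁻² = kg·s⁻²
  77.26 N·m^-1:  N·m⁻¹ = kg·m·s⁻²·m⁻¹ = kg·s⁻²
  (72.6 kg) × (94.96 s^-2):  [kg] · [s⁻²] = kg·s⁻²
  (94.923 kg·m⁻¹·s⁻¹) × (170 m s^-1):  [kg·m⁻¹·s⁻¹] · [m·s⁻¹] = kg·s⁻²
  (35.3 cm) × (205 hPa):  [m] · [kg·m⁻¹·s⁻²] = kg·s⁻²
Every term reduces to kg·s⁻².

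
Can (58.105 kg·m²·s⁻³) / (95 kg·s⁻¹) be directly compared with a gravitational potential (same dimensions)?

Yes

Expand each in SI base units:
  (58.105 kg·m²·s⁻³) / (95 kg·s⁻¹):  [kg·m²·s⁻³] / [kg·s⁻¹] = m²·s⁻²
  a gravitational potential:  [gravitational potential] = m²·s⁻²
Both are m²·s⁻², so they have the same dimensions and can be added.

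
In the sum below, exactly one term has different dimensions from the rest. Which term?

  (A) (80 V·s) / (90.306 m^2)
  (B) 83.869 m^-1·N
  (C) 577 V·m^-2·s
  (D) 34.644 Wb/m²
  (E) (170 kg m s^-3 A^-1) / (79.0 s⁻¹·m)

Reduce each to base SI dimensions:
  (A) [kg·m²·s⁻²·A⁻¹] / [m²] = kg·s⁻²·A⁻¹
  (B) N·m⁻¹ = kg·m·s⁻²·m⁻¹ = kg·s⁻²
  (C) V·s·m⁻² = J·C⁻¹·s·m⁻² = kg·s⁻²·A⁻¹
  (D) Wb·m⁻² = V·s·m⁻² = kg·s⁻²·A⁻¹
  (E) [kg·m·s⁻³·A⁻¹] / [m·s⁻¹] = kg·s⁻²·A⁻¹
All reduce to kg·s⁻²·A⁻¹ except (B), which is kg·s⁻².

(B)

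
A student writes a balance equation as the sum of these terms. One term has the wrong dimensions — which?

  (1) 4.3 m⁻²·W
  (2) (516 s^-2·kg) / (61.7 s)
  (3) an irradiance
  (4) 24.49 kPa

(4)

Reduce each to base SI dimensions:
  (1) W·m⁻² = J·s⁻¹·m⁻² = kg·s⁻³
  (2) [kg·s⁻²] / [s] = kg·s⁻³
  (3) [irradiance] = kg·s⁻³
  (4) Pa = N·m⁻² = kg·m⁻¹·s⁻²
All reduce to kg·s⁻³ except (4), which is kg·m⁻¹·s⁻².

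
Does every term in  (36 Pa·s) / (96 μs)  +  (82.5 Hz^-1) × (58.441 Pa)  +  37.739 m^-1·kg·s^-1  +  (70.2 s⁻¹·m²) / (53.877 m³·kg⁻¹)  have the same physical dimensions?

Dimensions:
  (36 Pa·s) / (96 μs):  [kg·m⁻¹·s⁻¹] / [s] = kg·m⁻¹·s⁻²
  (82.5 Hz^-1) × (58.441 Pa):  [s] · [kg·m⁻¹·s⁻²] = kg·m⁻¹·s⁻¹
  37.739 m^-1·kg·s^-1:  kg·m⁻¹·s⁻¹
  (70.2 s⁻¹·m²) / (53.877 m³·kg⁻¹):  [m²·s⁻¹] / [kg⁻¹·m³] = kg·m⁻¹·s⁻¹
The terms do not share a single dimension (kg·m⁻¹·s⁻² vs kg·m⁻¹·s⁻¹).

No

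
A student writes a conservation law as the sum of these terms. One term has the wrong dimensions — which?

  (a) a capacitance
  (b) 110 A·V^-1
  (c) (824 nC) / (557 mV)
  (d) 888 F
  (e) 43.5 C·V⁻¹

(b)

Work out the base dimensions of each:
  (a) [capacitance] = kg⁻¹·m⁻²·s⁴·A²
  (b) A·V⁻¹ = A·(J·C⁻¹)⁻¹ = kg⁻¹·m⁻²·s³·A²
  (c) [s·A] / [kg·m²·s⁻³·A⁻¹] = kg⁻¹·m⁻²·s⁴·A²
  (d) F = C·V⁻¹ = kg⁻¹·m⁻²·s⁴·A²
  (e) C·V⁻¹ = s·A·(J·C⁻¹)⁻¹ = kg⁻¹·m⁻²·s⁴·A²
All reduce to kg⁻¹·m⁻²·s⁴·A² except (b), which is kg⁻¹·m⁻²·s³·A².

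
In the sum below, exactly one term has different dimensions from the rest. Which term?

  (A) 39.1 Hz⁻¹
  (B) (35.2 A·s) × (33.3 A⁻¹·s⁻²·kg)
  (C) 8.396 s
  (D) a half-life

Work out the base dimensions of each:
  (A) Hz⁻¹ = (s⁻¹)⁻¹ = s
  (B) [s·A] · [kg·s⁻²·A⁻¹] = kg·s⁻¹
  (C) s
  (D) [half-life] = s
All reduce to s except (B), which is kg·s⁻¹.

(B)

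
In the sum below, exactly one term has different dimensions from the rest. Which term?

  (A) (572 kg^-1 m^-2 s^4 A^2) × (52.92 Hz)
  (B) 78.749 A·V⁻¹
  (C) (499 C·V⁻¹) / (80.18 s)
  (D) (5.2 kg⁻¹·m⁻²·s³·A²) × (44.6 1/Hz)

Expand each in SI base units:
  (A) [kg⁻¹·m⁻²·s⁴·A²] · [s⁻¹] = kg⁻¹·m⁻²·s³·A²
  (B) A·V⁻¹ = A·(J·C⁻¹)⁻¹ = kg⁻¹·m⁻²·s³·A²
  (C) [kg⁻¹·m⁻²·s⁴·A²] / [s] = kg⁻¹·m⁻²·s³·A²
  (D) [kg⁻¹·m⁻²·s³·A²] · [s] = kg⁻¹·m⁻²·s⁴·A²
All reduce to kg⁻¹·m⁻²·s³·A² except (D), which is kg⁻¹·m⁻²·s⁴·A².

(D)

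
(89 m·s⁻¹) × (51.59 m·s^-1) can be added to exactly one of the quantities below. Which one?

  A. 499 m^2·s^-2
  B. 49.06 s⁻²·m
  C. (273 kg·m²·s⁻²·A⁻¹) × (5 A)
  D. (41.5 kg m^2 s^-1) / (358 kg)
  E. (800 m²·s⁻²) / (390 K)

Reference: [m·s⁻¹] · [m·s⁻¹] = m²·s⁻².
Each option:
  A. m²·s⁻²  ← same
  B. m·s⁻²
  C. [kg·m²·s⁻²·A⁻¹] · [A] = kg·m²·s⁻²
  D. [kg·m²·s⁻¹] / [kg] = m²·s⁻¹
  E. [m²·s⁻²] / [K] = m²·s⁻²·K⁻¹
Only A. matches m²·s⁻².

A.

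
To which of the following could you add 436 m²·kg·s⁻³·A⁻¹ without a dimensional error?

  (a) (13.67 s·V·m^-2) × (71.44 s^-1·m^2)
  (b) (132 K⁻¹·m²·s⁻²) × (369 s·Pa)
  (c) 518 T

(a)

Reference: kg·m²·s⁻³·A⁻¹.
Each option:
  (a) [kg·s⁻²·A⁻¹] · [m²·s⁻¹] = kg·m²·s⁻³·A⁻¹  ← same
  (b) [m²·s⁻²·K⁻¹] · [kg·m⁻¹·s⁻¹] = kg·m·s⁻³·K⁻¹
  (c) T = Wb·m⁻² = kg·s⁻²·A⁻¹
Only (a) matches kg·m²·s⁻³·A⁻¹.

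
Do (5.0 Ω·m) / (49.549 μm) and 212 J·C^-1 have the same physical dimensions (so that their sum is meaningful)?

No

Expand each in SI base units:
  (5.0 Ω·m) / (49.549 μm):  [kg·m³·s⁻³·A⁻²] / [m] = kg·m²·s⁻³·A⁻²
  212 J·C^-1:  J·C⁻¹ = N·m·(s·A)⁻¹ = kg·m²·s⁻³·A⁻¹
kg·m²·s⁻³·A⁻² ≠ kg·m²·s⁻³·A⁻¹, so they cannot be added.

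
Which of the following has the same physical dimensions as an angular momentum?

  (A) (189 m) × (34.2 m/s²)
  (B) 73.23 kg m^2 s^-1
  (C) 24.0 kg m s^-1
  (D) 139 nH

Reference: [angular momentum] = kg·m²·s⁻¹.
Each option:
  (A) [m] · [m·s⁻²] = m²·s⁻²
  (B) kg·m²·s⁻¹  ← same
  (C) kg·m·s⁻¹
  (D) H = V·s·A⁻¹ = kg·m²·s⁻²·A⁻²
Only (B) matches kg·m²·s⁻¹.

(B)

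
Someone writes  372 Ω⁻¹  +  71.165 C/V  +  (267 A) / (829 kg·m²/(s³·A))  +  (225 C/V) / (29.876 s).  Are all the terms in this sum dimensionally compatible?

No

In SI base units:
  372 Ω⁻¹:  Ω⁻¹ = (V·A⁻¹)⁻¹ = kg⁻¹·m⁻²·s³·A²
  71.165 C/V:  C·V⁻¹ = s·A·(J·C⁻¹)⁻¹ = kg⁻¹·m⁻²·s⁴·A²
  (267 A) / (829 kg·m²/(s³·A)):  [A] / [kg·m²·s⁻³·A⁻¹] = kg⁻¹·m⁻²·s³·A²
  (225 C/V) / (29.876 s):  [kg⁻¹·m⁻²·s⁴·A²] / [s] = kg⁻¹·m⁻²·s³·A²
The terms do not share a single dimension (kg⁻¹·m⁻²·s³·A² vs kg⁻¹·m⁻²·s⁴·A²).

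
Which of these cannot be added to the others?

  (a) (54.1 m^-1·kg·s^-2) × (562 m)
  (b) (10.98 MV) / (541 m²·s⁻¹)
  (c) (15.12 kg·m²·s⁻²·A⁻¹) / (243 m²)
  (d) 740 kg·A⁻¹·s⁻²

(a)

Work out the base dimensions of each:
  (a) [kg·m⁻¹·s⁻²] · [m] = kg·s⁻²
  (b) [kg·m²·s⁻³·A⁻¹] / [m²·s⁻¹] = kg·s⁻²·A⁻¹
  (c) [kg·m²·s⁻²·A⁻¹] / [m²] = kg·s⁻²·A⁻¹
  (d) kg·s⁻²·A⁻¹
All reduce to kg·s⁻²·A⁻¹ except (a), which is kg·s⁻².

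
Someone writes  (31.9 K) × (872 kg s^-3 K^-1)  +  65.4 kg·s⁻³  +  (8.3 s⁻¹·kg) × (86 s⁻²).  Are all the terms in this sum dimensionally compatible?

Yes

Work out the base dimensions of each:
  (31.9 K) × (872 kg s^-3 K^-1):  [K] · [kg·s⁻³·K⁻¹] = kg·s⁻³
  65.4 kg·s⁻³:  kg·s⁻³
  (8.3 s⁻¹·kg) × (86 s⁻²):  [kg·s⁻¹] · [s⁻²] = kg·s⁻³
Every term reduces to kg·s⁻³.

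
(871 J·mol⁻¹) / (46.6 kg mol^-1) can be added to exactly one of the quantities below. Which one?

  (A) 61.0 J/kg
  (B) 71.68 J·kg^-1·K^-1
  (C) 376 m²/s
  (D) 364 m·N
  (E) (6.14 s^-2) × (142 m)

Reference: [kg·m²·s⁻²·mol⁻¹] / [kg·mol⁻¹] = m²·s⁻².
Each option:
  (A) J·kg⁻¹ = N·m·kg⁻¹ = m²·s⁻²  ← same
  (B) J·kg⁻¹·K⁻¹ = N·m·kg⁻¹·K⁻¹ = m²·s⁻²·K⁻¹
  (C) m²·s⁻¹
  (D) N·m = kg·m·s⁻²·m = kg·m²·s⁻²
  (E) [s⁻²] · [m] = m·s⁻²
Only (A) matches m²·s⁻².

(A)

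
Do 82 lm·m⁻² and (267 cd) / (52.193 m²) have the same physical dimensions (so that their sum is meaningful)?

Reduce each to base SI dimensions:
  82 lm·m⁻²:  lm·m⁻² = cd·m⁻² = m⁻²·cd
  (267 cd) / (52.193 m²):  [cd] / [m²] = m⁻²·cd
Both are m⁻²·cd, so they have the same dimensions and can be added.

Yes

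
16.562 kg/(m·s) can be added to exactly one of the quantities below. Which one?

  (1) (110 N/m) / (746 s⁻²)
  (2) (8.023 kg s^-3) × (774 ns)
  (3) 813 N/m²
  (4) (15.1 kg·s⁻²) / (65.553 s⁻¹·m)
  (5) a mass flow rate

Reference: kg·m⁻¹·s⁻¹.
Each option:
  (1) [kg·s⁻²] / [s⁻²] = kg
  (2) [kg·s⁻³] · [s] = kg·s⁻²
  (3) N·m⁻² = kg·m·s⁻²·m⁻² = kg·m⁻¹·s⁻²
  (4) [kg·s⁻²] / [m·s⁻¹] = kg·m⁻¹·s⁻¹  ← same
  (5) [mass flow rate] = kg·s⁻¹
Only (4) matches kg·m⁻¹·s⁻¹.

(4)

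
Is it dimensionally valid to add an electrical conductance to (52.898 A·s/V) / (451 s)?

Dimensions:
  an electrical conductance:  [electrical conductance] = kg⁻¹·m⁻²·s³·A²
  (52.898 A·s/V) / (451 s):  [kg⁻¹·m⁻²·s⁴·A²] / [s] = kg⁻¹·m⁻²·s³·A²
Both are kg⁻¹·m⁻²·s³·A², so they have the same dimensions and can be added.

Yes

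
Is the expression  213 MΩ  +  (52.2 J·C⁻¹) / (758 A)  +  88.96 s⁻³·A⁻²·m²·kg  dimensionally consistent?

In SI base units:
  213 MΩ:  Ω = V·A⁻¹ = kg·m²·s⁻³·A⁻²
  (52.2 J·C⁻¹) / (758 A):  [kg·m²·s⁻³·A⁻¹] / [A] = kg·m²·s⁻³·A⁻²
  88.96 s⁻³·A⁻²·m²·kg:  kg·m²·s⁻³·A⁻²
Every term reduces to kg·m²·s⁻³·A⁻².

Yes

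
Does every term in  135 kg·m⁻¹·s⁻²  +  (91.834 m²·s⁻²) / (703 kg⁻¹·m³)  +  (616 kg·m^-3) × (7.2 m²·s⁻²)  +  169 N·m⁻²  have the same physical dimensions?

Yes

Work out the base dimensions of each:
  135 kg·m⁻¹·s⁻²:  kg·m⁻¹·s⁻²
  (91.834 m²·s⁻²) / (703 kg⁻¹·m³):  [m²·s⁻²] / [kg⁻¹·m³] = kg·m⁻¹·s⁻²
  (616 kg·m^-3) × (7.2 m²·s⁻²):  [kg·m⁻³] · [m²·s⁻²] = kg·m⁻¹·s⁻²
  169 N·m⁻²:  N·m⁻² = kg·m·s⁻²·m⁻² = kg·m⁻¹·s⁻²
Every term reduces to kg·m⁻¹·s⁻².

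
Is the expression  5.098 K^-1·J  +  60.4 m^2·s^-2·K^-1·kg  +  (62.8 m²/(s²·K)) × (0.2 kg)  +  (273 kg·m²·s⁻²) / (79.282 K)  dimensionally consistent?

Work out the base dimensions of each:
  5.098 K^-1·J:  J·K⁻¹ = N·m·K⁻¹ = kg·m²·s⁻²·K⁻¹
  60.4 m^2·s^-2·K^-1·kg:  kg·m²·s⁻²·K⁻¹
  (62.8 m²/(s²·K)) × (0.2 kg):  [m²·s⁻²·K⁻¹] · [kg] = kg·m²·s⁻²·K⁻¹
  (273 kg·m²·s⁻²) / (79.282 K):  [kg·m²·s⁻²] / [K] = kg·m²·s⁻²·K⁻¹
Every term reduces to kg·m²·s⁻²·K⁻¹.

Yes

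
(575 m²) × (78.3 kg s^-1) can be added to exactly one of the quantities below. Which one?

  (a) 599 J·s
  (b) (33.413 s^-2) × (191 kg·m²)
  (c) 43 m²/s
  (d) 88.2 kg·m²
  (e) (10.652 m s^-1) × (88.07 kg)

(a)

Reference: [m²] · [kg·s⁻¹] = kg·m²·s⁻¹.
Each option:
  (a) J·s = N·m·s = kg·m²·s⁻¹  ← same
  (b) [s⁻²] · [kg·m²] = kg·m²·s⁻²
  (c) m²·s⁻¹
  (d) kg·m²
  (e) [m·s⁻¹] · [kg] = kg·m·s⁻¹
Only (a) matches kg·m²·s⁻¹.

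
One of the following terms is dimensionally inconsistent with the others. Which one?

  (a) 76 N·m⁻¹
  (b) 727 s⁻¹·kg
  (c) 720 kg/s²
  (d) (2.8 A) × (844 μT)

Dimensions:
  (a) N·m⁻¹ = kg·m·s⁻²·m⁻¹ = kg·s⁻²
  (b) kg·s⁻¹
  (c) kg·s⁻²
  (d) [A] · [kg·s⁻²·A⁻¹] = kg·s⁻²
All reduce to kg·s⁻² except (b), which is kg·s⁻¹.

(b)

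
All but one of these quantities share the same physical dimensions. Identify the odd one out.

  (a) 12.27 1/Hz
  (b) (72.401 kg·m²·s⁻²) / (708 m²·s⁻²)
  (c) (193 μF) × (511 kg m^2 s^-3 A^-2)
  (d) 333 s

(b)

Reduce each to base SI dimensions:
  (a) Hz⁻¹ = (s⁻¹)⁻¹ = s
  (b) [kg·m²·s⁻²] / [m²·s⁻²] = kg
  (c) [kg⁻¹·m⁻²·s⁴·A²] · [kg·m²·s⁻³·A⁻²] = s
  (d) s
All reduce to s except (b), which is kg.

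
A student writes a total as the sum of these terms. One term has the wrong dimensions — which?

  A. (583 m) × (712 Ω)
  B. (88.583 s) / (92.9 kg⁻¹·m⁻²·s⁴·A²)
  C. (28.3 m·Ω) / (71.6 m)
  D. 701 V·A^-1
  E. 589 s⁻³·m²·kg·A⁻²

A.

Dimensions:
  A. [m] · [kg·m²·s⁻³·A⁻²] = kg·m³·s⁻³·A⁻²
  B. [s] / [kg⁻¹·m⁻²·s⁴·A²] = kg·m²·s⁻³·A⁻²
  C. [kg·m³·s⁻³·A⁻²] / [m] = kg·m²·s⁻³·A⁻²
  D. V·A⁻¹ = J·C⁻¹·A⁻¹ = kg·m²·s⁻³·A⁻²
  E. kg·m²·s⁻³·A⁻²
All reduce to kg·m²·s⁻³·A⁻² except A., which is kg·m³·s⁻³·A⁻².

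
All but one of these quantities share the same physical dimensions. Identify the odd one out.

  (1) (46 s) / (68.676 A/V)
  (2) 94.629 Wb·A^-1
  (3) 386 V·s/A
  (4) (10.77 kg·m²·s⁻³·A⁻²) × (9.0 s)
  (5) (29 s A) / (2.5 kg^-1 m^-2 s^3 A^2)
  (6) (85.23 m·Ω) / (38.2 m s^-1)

Expand each in SI base units:
  (1) [s] / [kg⁻¹·m⁻²·s³·A²] = kg·m²·s⁻²·A⁻²
  (2) Wb·A⁻¹ = V·s·A⁻¹ = kg·m²·s⁻²·A⁻²
  (3) V·s·A⁻¹ = J·C⁻¹·s·A⁻¹ = kg·m²·s⁻²·A⁻²
  (4) [kg·m²·s⁻³·A⁻²] · [s] = kg·m²·s⁻²·A⁻²
  (5) [s·A] / [kg⁻¹·m⁻²·s³·A²] = kg·m²·s⁻²·A⁻¹
  (6) [kg·m³·s⁻³·A⁻²] / [m·s⁻¹] = kg·m²·s⁻²·A⁻²
All reduce to kg·m²·s⁻²·A⁻² except (5), which is kg·m²·s⁻²·A⁻¹.

(5)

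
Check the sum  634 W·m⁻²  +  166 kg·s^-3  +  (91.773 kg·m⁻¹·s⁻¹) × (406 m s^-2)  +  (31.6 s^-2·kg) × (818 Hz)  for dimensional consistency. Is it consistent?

In SI base units:
  634 W·m⁻²:  W·m⁻² = J·s⁻¹·m⁻² = kg·s⁻³
  166 kg·s^-3:  kg·s⁻³
  (91.773 kg·m⁻¹·s⁻¹) × (406 m s^-2):  [kg·m⁻¹·s⁻¹] · [m·s⁻²] = kg·s⁻³
  (31.6 s^-2·kg) × (818 Hz):  [kg·s⁻²] · [s⁻¹] = kg·s⁻³
Every term reduces to kg·s⁻³.

Yes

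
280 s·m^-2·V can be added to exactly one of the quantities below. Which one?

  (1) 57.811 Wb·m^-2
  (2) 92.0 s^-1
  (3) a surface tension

(1)

Reference: V·s·m⁻² = J·C⁻¹·s·m⁻² = kg·s⁻²·A⁻¹.
Each option:
  (1) Wb·m⁻² = V·s·m⁻² = kg·s⁻²·A⁻¹  ← same
  (2) s⁻¹
  (3) [surface tension] = kg·s⁻²
Only (1) matches kg·s⁻²·A⁻¹.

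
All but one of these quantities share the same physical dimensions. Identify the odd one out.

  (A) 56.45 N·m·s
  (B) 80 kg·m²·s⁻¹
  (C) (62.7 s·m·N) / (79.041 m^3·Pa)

(C)

Reduce each to base SI dimensions:
  (A) N·m·s = kg·m·s⁻²·m·s = kg·m²·s⁻¹
  (B) kg·m²·s⁻¹
  (C) [kg·m²·s⁻¹] / [kg·m²·s⁻²] = s
All reduce to kg·m²·s⁻¹ except (C), which is s.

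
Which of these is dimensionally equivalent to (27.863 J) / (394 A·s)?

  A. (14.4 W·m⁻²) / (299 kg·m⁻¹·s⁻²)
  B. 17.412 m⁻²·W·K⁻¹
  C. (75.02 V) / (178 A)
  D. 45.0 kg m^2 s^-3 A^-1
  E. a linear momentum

D.

Reference: [kg·m²·s⁻²] / [s·A] = kg·m²·s⁻³·A⁻¹.
Each option:
  A. [kg·s⁻³] / [kg·m⁻¹·s⁻²] = m·s⁻¹
  B. W·m⁻²·K⁻¹ = J·s⁻¹·m⁻²·K⁻¹ = kg·s⁻³·K⁻¹
  C. [kg·m²·s⁻³·A⁻¹] / [A] = kg·m²·s⁻³·A⁻²
  D. kg·m²·s⁻³·A⁻¹  ← same
  E. [linear momentum] = kg·m·s⁻¹
Only D. matches kg·m²·s⁻³·A⁻¹.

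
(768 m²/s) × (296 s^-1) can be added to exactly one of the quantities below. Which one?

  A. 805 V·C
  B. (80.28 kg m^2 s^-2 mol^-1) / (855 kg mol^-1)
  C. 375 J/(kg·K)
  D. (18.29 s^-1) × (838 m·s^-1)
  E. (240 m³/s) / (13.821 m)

Reference: [m²·s⁻¹] · [s⁻¹] = m²·s⁻².
Each option:
  A. C·V = s·A·J·C⁻¹ = kg·m²·s⁻²
  B. [kg·m²·s⁻²·mol⁻¹] / [kg·mol⁻¹] = m²·s⁻²  ← same
  C. J·kg⁻¹·K⁻¹ = N·m·kg⁻¹·K⁻¹ = m²·s⁻²·K⁻¹
  D. [s⁻¹] · [m·s⁻¹] = m·s⁻²
  E. [m³·s⁻¹] / [m] = m²·s⁻¹
Only B. matches m²·s⁻².

B.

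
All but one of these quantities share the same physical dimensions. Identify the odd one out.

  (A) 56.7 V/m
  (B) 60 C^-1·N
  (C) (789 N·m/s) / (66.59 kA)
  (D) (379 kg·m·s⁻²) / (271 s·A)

(C)

Work out the base dimensions of each:
  (A) V·m⁻¹ = J·C⁻¹·m⁻¹ = kg·m·s⁻³·A⁻¹
  (B) N·C⁻¹ = kg·m·s⁻²·(s·A)⁻¹ = kg·m·s⁻³·A⁻¹
  (C) [kg·m²·s⁻³] / [A] = kg·m²·s⁻³·A⁻¹
  (D) [kg·m·s⁻²] / [s·A] = kg·m·s⁻³·A⁻¹
All reduce to kg·m·s⁻³·A⁻¹ except (C), which is kg·m²·s⁻³·A⁻¹.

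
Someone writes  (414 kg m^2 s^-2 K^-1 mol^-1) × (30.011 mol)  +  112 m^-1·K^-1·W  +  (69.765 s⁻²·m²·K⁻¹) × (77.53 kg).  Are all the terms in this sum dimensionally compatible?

No

Work out the base dimensions of each:
  (414 kg m^2 s^-2 K^-1 mol^-1) × (30.011 mol):  [kg·m²·s⁻²·K⁻¹·mol⁻¹] · [mol] = kg·m²·s⁻²·K⁻¹
  112 m^-1·K^-1·W:  W·m⁻¹·K⁻¹ = J·s⁻¹·m⁻¹·K⁻¹ = kg·m·s⁻³·K⁻¹
  (69.765 s⁻²·m²·K⁻¹) × (77.53 kg):  [m²·s⁻²·K⁻¹] · [kg] = kg·m²·s⁻²·K⁻¹
The terms do not share a single dimension (kg·m²·s⁻²·K⁻¹ vs kg·m·s⁻³·K⁻¹).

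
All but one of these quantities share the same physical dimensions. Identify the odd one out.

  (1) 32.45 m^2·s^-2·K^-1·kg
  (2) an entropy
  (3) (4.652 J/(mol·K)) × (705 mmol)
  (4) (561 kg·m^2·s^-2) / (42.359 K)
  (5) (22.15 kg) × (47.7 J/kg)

(5)

In SI base units:
  (1) kg·m²·s⁻²·K⁻¹
  (2) [entropy] = kg·m²·s⁻²·K⁻¹
  (3) [kg·m²·s⁻²·K⁻¹·mol⁻¹] · [mol] = kg·m²·s⁻²·K⁻¹
  (4) [kg·m²·s⁻²] / [K] = kg·m²·s⁻²·K⁻¹
  (5) [kg] · [m²·s⁻²] = kg·m²·s⁻²
All reduce to kg·m²·s⁻²·K⁻¹ except (5), which is kg·m²·s⁻².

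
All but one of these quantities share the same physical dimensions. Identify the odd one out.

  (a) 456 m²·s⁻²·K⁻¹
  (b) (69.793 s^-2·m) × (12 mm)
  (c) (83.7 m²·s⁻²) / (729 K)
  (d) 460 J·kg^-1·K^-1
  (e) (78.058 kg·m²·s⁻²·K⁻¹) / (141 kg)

Reduce each to base SI dimensions:
  (a) m²·s⁻²·K⁻¹
  (b) [m·s⁻²] · [m] = m²·s⁻²
  (c) [m²·s⁻²] / [K] = m²·s⁻²·K⁻¹
  (d) J·kg⁻¹·K⁻¹ = N·m·kg⁻¹·K⁻¹ = m²·s⁻²·K⁻¹
  (e) [kg·m²·s⁻²·K⁻¹] / [kg] = m²·s⁻²·K⁻¹
All reduce to m²·s⁻²·K⁻¹ except (b), which is m²·s⁻².

(b)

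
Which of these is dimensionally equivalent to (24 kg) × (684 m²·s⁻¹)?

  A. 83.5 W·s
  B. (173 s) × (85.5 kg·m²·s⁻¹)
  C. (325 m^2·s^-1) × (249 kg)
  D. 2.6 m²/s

C.

Reference: [kg] · [m²·s⁻¹] = kg·m²·s⁻¹.
Each option:
  A. W·s = J·s⁻¹·s = kg·m²·s⁻²
  B. [s] · [kg·m²·s⁻¹] = kg·m²
  C. [m²·s⁻¹] · [kg] = kg·m²·s⁻¹  ← same
  D. m²·s⁻¹
Only C. matches kg·m²·s⁻¹.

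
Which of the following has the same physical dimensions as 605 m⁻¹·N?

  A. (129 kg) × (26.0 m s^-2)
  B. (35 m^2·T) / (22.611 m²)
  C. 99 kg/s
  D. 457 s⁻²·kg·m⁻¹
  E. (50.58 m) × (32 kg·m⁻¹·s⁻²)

E.

Reference: N·m⁻¹ = kg·m·s⁻²·m⁻¹ = kg·s⁻².
Each option:
  A. [kg] · [m·s⁻²] = kg·m·s⁻²
  B. [kg·m²·s⁻²·A⁻¹] / [m²] = kg·s⁻²·A⁻¹
  C. kg·s⁻¹
  D. kg·m⁻¹·s⁻²
  E. [m] · [kg·m⁻¹·s⁻²] = kg·s⁻²  ← same
Only E. matches kg·s⁻².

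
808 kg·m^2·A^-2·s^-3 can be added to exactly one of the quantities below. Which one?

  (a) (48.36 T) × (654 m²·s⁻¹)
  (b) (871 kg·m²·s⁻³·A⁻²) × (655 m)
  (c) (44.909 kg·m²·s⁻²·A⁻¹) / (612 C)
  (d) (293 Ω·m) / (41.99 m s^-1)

(c)

Reference: kg·m²·s⁻³·A⁻².
Each option:
  (a) [kg·s⁻²·A⁻¹] · [m²·s⁻¹] = kg·m²·s⁻³·A⁻¹
  (b) [kg·m²·s⁻³·A⁻²] · [m] = kg·m³·s⁻³·A⁻²
  (c) [kg·m²·s⁻²·A⁻¹] / [s·A] = kg·m²·s⁻³·A⁻²  ← same
  (d) [kg·m³·s⁻³·A⁻²] / [m·s⁻¹] = kg·m²·s⁻²·A⁻²
Only (c) matches kg·m²·s⁻³·A⁻².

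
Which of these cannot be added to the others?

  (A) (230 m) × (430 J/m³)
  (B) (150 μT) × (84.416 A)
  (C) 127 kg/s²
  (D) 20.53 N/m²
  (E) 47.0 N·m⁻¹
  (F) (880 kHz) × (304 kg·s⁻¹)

(D)

Work out the base dimensions of each:
  (A) [m] · [kg·m⁻¹·s⁻²] = kg·s⁻²
  (B) [kg·s⁻²·A⁻¹] · [A] = kg·s⁻²
  (C) kg·s⁻²
  (D) N·m⁻² = kg·m·s⁻²·m⁻² = kg·m⁻¹·s⁻²
  (E) N·m⁻¹ = kg·m·s⁻²·m⁻¹ = kg·s⁻²
  (F) [s⁻¹] · [kg·s⁻¹] = kg·s⁻²
All reduce to kg·s⁻² except (D), which is kg·m⁻¹·s⁻².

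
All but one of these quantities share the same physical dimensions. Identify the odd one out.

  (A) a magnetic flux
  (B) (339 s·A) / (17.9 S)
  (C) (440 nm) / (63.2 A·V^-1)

In SI base units:
  (A) [magnetic flux] = kg·m²·s⁻²·A⁻¹
  (B) [s·A] / [kg⁻¹·m⁻²·s³·A²] = kg·m²·s⁻²·A⁻¹
  (C) [m] / [kg⁻¹·m⁻²·s³·A²] = kg·m³·s⁻³·A⁻²
All reduce to kg·m²·s⁻²·A⁻¹ except (C), which is kg·m³·s⁻³·A⁻².

(C)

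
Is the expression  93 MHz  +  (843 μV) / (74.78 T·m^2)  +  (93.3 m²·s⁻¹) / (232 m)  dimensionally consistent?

In SI base units:
  93 MHz:  Hz = s⁻¹
  (843 μV) / (74.78 T·m^2):  [kg·m²·s⁻³·A⁻¹] / [kg·m²·s⁻²·A⁻¹] = s⁻¹
  (93.3 m²·s⁻¹) / (232 m):  [m²·s⁻¹] / [m] = m·s⁻¹
The terms do not share a single dimension (m·s⁻¹ vs s⁻¹).

No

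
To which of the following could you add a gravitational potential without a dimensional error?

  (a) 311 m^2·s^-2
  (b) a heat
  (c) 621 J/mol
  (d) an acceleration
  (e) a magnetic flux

Reference: [gravitational potential] = m²·s⁻².
Each option:
  (a) m²·s⁻²  ← same
  (b) [heat] = kg·m²·s⁻²
  (c) J·mol⁻¹ = N·m·mol⁻¹ = kg·m²·s⁻²·mol⁻¹
  (d) [acceleration] = m·s⁻²
  (e) [magnetic flux] = kg·m²·s⁻²·A⁻¹
Only (a) matches m²·s⁻².

(a)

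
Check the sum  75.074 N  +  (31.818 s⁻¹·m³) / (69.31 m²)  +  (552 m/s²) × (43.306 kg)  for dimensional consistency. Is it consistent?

No

Expand each in SI base units:
  75.074 N:  N = kg·m·s⁻²
  (31.818 s⁻¹·m³) / (69.31 m²):  [m³·s⁻¹] / [m²] = m·s⁻¹
  (552 m/s²) × (43.306 kg):  [m·s⁻²] · [kg] = kg·m·s⁻²
The terms do not share a single dimension (kg·m·s⁻² vs m·s⁻¹).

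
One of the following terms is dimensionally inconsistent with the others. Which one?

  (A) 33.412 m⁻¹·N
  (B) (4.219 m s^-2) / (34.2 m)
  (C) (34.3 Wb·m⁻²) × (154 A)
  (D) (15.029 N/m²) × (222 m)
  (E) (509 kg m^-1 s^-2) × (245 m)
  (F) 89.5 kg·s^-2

In SI base units:
  (A) N·m⁻¹ = kg·m·s⁻²·m⁻¹ = kg·s⁻²
  (B) [m·s⁻²] / [m] = s⁻²
  (C) [kg·s⁻²·A⁻¹] · [A] = kg·s⁻²
  (D) [kg·m⁻¹·s⁻²] · [m] = kg·s⁻²
  (E) [kg·m⁻¹·s⁻²] · [m] = kg·s⁻²
  (F) kg·s⁻²
All reduce to kg·s⁻² except (B), which is s⁻².

(B)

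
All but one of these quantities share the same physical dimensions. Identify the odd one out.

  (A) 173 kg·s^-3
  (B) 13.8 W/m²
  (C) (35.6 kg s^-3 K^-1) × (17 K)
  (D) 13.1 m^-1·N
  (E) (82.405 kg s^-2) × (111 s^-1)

Work out the base dimensions of each:
  (A) kg·s⁻³
  (B) W·m⁻² = J·s⁻¹·m⁻² = kg·s⁻³
  (C) [kg·s⁻³·K⁻¹] · [K] = kg·s⁻³
  (D) N·m⁻¹ = kg·m·s⁻²·m⁻¹ = kg·s⁻²
  (E) [kg·s⁻²] · [s⁻¹] = kg·s⁻³
All reduce to kg·s⁻³ except (D), which is kg·s⁻².

(D)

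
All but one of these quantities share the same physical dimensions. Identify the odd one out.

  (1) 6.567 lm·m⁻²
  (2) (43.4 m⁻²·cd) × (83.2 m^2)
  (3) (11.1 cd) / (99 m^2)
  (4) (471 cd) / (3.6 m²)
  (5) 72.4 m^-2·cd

(2)

Dimensions:
  (1) lm·m⁻² = cd·m⁻² = m⁻²·cd
  (2) [m⁻²·cd] · [m²] = cd
  (3) [cd] / [m²] = m⁻²·cd
  (4) [cd] / [m²] = m⁻²·cd
  (5) cd·m⁻² = m⁻²·cd
All reduce to m⁻²·cd except (2), which is cd.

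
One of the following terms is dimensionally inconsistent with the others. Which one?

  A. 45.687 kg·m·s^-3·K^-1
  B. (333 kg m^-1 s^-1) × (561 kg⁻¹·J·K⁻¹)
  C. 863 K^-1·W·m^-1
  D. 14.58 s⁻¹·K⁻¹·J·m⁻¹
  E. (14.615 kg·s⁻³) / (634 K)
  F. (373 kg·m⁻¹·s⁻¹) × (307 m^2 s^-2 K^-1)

Dimensions:
  A. kg·m·s⁻³·K⁻¹
  B. [kg·m⁻¹·s⁻¹] · [m²·s⁻²·K⁻¹] = kg·m·s⁻³·K⁻¹
  C. W·m⁻¹·K⁻¹ = J·s⁻¹·m⁻¹·K⁻¹ = kg·m·s⁻³·K⁻¹
  D. J·s⁻¹·m⁻¹·K⁻¹ = N·m·s⁻¹·m⁻¹·K⁻¹ = kg·m·s⁻³·K⁻¹
  E. [kg·s⁻³] / [K] = kg·s⁻³·K⁻¹
  F. [kg·m⁻¹·s⁻¹] · [m²·s⁻²·K⁻¹] = kg·m·s⁻³·K⁻¹
All reduce to kg·m·s⁻³·K⁻¹ except E., which is kg·s⁻³·K⁻¹.

E.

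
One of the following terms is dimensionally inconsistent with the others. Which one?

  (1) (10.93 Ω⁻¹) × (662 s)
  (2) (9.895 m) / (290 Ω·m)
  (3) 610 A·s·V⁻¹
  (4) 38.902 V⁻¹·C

(2)

Reduce each to base SI dimensions:
  (1) [kg⁻¹·m⁻²·s³·A²] · [s] = kg⁻¹·m⁻²·s⁴·A²
  (2) [m] / [kg·m³·s⁻³·A⁻²] = kg⁻¹·m⁻²·s³·A²
  (3) A·s·V⁻¹ = A·s·(J·C⁻¹)⁻¹ = kg⁻¹·m⁻²·s⁴·A²
  (4) C·V⁻¹ = s·A·(J·C⁻¹)⁻¹ = kg⁻¹·m⁻²·s⁴·A²
All reduce to kg⁻¹·m⁻²·s⁴·A² except (2), which is kg⁻¹·m⁻²·s³·A².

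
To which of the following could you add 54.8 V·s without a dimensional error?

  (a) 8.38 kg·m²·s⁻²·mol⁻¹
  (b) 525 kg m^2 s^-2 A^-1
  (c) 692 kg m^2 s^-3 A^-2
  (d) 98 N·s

(b)

Reference: V·s = J·C⁻¹·s = kg·m²·s⁻²·A⁻¹.
Each option:
  (a) kg·m²·s⁻²·mol⁻¹
  (b) kg·m²·s⁻²·A⁻¹  ← same
  (c) kg·m²·s⁻³·A⁻²
  (d) N·s = kg·m·s⁻²·s = kg·m·s⁻¹
Only (b) matches kg·m²·s⁻²·A⁻¹.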